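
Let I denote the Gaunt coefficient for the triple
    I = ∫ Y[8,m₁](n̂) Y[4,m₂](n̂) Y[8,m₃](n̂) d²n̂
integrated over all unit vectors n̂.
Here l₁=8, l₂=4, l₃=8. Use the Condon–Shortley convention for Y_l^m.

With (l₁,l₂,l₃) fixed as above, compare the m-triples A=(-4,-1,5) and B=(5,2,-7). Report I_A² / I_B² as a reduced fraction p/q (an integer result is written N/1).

45/182

Shared (l₁,l₂,l₃)=(8,4,8): N and (l;000)² cancel in I_A²/I_B².
A: Δ = 4!·12!·4!/21! = 1/185175900; Racah Σ t=0..3: t=0:+1/68976230400 t=1:−1/958003200 t=2:+1/174182400 t=3:−1/313528320 = 1/656916480; ⇒ 3j(8 4 8; -4 -1 5)² = 5/1292, sgn -1
B: Δ = 4!·12!·4!/21! = 1/185175900; Racah Σ t=2..3: t=2:+1/3832012800 t=3:−1/17244057600 = 1/4926873600; ⇒ 3j(8 4 8; 5 2 -7)² = 91/5814, sgn -1
I_A²/I_B² = (5/1292)/(91/5814) = 45/182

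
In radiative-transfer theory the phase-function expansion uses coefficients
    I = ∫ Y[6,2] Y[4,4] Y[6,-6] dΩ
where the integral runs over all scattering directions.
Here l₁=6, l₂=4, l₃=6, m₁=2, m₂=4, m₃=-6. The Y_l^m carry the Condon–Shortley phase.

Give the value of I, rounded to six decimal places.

0.056161

m-sum 0 ✓  L=16 even ✓  2≤6≤10 ✓
Π(2lᵢ+1) = 13×9×13 = 1521
triangle coeff Δ(6,4,6) = 1/15315300
Σ_t [0,4]: t=0:+1/829440 t=1:−1/25920 t=2:+1/9216 t=3:−1/25920 t=4:+1/829440 = 7/207360
(3j)²=28/2431 [(6 4 6; 0 0 0)], sign=+1
Σ_t [4,4]: t=4:+1/23224320 = 1/23224320
(3j)²=1/442 [(6 4 6; 2 4 -6)], sign=+1
⇒ 4πI² = 126/3179
I = (+1)√(126/3179/(4π)) = 0.05616103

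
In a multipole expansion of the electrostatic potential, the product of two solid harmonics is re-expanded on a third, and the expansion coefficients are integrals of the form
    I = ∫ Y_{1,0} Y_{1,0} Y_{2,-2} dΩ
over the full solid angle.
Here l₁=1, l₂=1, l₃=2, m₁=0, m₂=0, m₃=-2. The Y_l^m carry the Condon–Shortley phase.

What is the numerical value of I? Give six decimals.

Σmᵢ = -2 ≠ 0, so the φ-integral vanishes; I = 0

0.000000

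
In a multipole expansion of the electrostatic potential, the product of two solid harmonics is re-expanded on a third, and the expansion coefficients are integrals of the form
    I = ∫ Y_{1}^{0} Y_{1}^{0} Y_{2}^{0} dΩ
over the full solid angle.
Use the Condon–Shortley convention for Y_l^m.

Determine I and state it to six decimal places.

m-sum 0 ✓  L=4 even ✓  0≤2≤2 ✓
Π(2lᵢ+1) = 3×3×5 = 45
triangle coeff Δ(1,1,2) = 1/30
Σ_t [0,0]: t=0:+1/1 = 1/1
(3j)²=2/15 [(1 1 2; 0 0 0)], sign=+1
(m-triple is (0,0,0) — same symbol as above.)
⇒ 4πI² = 4/5
I = (+1)√(4/5/(4π)) = 0.25231325

0.252313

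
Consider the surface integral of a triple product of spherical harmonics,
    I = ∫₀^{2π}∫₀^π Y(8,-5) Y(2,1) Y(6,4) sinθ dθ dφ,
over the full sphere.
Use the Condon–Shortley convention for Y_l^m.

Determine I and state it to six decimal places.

-0.248575

Checks pass: Σm=0; 16 even; l₃=6∈[6,10].
(2·8+1)(2·2+1)(2·6+1) = 1105
Δ: 4! 12! 0! / 17! → 1/30940
sum: t=2:+1/2073600 = 1/2073600
3j²(8 2 6; 0 0 0) = Δ·Π!·Σ² = 28/1105  (sign +1)
sum: t=3:−1/43545600 = -1/43545600
3j²(8 2 6; -5 1 4) = Δ·Π!·Σ² = 33/1190  (sign -1)
combine: 4πI² = 1105·28/1105·33/1190 = 66/85
take √, sign -1: I = -0.24857507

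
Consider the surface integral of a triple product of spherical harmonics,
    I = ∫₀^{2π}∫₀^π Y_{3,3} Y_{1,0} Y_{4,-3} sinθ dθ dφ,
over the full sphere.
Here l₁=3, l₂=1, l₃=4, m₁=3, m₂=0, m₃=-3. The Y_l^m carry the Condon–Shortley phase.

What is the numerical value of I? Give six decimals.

-0.162868

m-sum 0 ✓  L=8 even ✓  2≤4≤4 ✓
Π(2lᵢ+1) = 7×3×9 = 189
triangle coeff Δ(3,1,4) = 1/252
Σ_t [0,0]: t=0:+1/36 = 1/36
(3j)²=4/63 [(3 1 4; 0 0 0)], sign=+1
Σ_t [0,0]: t=0:+1/720 = 1/720
(3j)²=1/36 [(3 1 4; 3 0 -3)], sign=-1
⇒ 4πI² = 1/3
I = (-1)√(1/3/(4π)) = -0.16286750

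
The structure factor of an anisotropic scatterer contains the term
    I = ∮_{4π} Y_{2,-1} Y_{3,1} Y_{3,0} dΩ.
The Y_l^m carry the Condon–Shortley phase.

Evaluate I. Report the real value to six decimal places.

-0.059471

m-sum 0 ✓  L=8 even ✓  1≤3≤5 ✓
Π(2lᵢ+1) = 5×7×7 = 245
triangle coeff Δ(2,3,3) = 1/3780
Σ_t [0,2]: t=0:+1/24 t=1:−1/4 t=2:+1/24 = -1/6
(3j)²=4/105 [(2 3 3; 0 0 0)], sign=+1
Σ_t [1,2]: t=1:−1/12 t=2:+1/8 = 1/24
(3j)²=1/210 [(2 3 3; -1 1 0)], sign=-1
⇒ 4πI² = 2/45
I = (-1)√(2/45/(4π)) = -0.05947080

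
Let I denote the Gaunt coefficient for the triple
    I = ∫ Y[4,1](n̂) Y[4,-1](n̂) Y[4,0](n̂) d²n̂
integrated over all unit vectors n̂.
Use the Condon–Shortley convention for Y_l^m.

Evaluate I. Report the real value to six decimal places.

-0.068481

Rules hold: Σm=0, L=12 even, 0≤4≤8.
N = 9·9·9 = 729
Δ = 4!·4!·4!/13! = 1/450450
Racah Σ t=0..4: t=0:+1/13824 t=1:−1/216 t=2:+1/64 t=3:−1/216 t=4:+1/13824 = 5/768
⇒ 3j(4 4 4; 0 0 0)² = 18/1001, sgn +1
Racah Σ t=0..3: t=0:+1/864 t=1:−1/96 t=2:+1/144 t=3:−1/3456 = -1/384
⇒ 3j(4 4 4; 1 -1 0)² = 9/2002, sgn -1
4πI² = N·(3j₀)²·(3jₘ)² = 59049/1002001
I = -1·√(0.0589311/4π) = -0.06848055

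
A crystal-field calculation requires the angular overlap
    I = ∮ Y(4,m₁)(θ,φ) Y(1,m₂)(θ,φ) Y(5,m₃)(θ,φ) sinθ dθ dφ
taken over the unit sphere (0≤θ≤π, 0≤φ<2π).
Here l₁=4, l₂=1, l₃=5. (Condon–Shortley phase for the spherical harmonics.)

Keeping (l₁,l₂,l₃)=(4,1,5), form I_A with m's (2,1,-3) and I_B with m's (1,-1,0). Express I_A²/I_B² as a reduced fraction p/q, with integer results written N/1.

14/5

l's match ⇒ only the (l;m) 3-j factors differ between A and B.
A: triangle coeff Δ(4,1,5) = 1/495; Σ_t [0,0]: t=0:+1/2880 = 1/2880; (3j)²=28/495 [(4 1 5; 2 1 -3)], sign=+1
B: triangle coeff Δ(4,1,5) = 1/495; Σ_t [0,0]: t=0:+1/1440 = 1/1440; (3j)²=2/99 [(4 1 5; 1 -1 0)], sign=-1
I_A²/I_B² = (28/495)/(2/99) = 14/5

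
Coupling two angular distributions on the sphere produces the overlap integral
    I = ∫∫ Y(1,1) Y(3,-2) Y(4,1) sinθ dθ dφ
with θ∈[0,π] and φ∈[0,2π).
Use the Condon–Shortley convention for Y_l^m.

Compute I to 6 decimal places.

Rules hold: Σm=0, L=8 even, 2≤4≤4.
N = 3·7·9 = 189
Δ = 0!·2!·6!/9! = 1/252
Racah Σ t=0..0: t=0:+1/36 = 1/36
⇒ 3j(1 3 4; 0 0 0)² = 4/63, sgn +1
Racah Σ t=0..0: t=0:+1/240 = 1/240
⇒ 3j(1 3 4; 1 -2 1)² = 1/84, sgn -1
4πI² = N·(3j₀)²·(3jₘ)² = 1/7
I = -1·√(0.142857/4π) = -0.10662181

-0.106622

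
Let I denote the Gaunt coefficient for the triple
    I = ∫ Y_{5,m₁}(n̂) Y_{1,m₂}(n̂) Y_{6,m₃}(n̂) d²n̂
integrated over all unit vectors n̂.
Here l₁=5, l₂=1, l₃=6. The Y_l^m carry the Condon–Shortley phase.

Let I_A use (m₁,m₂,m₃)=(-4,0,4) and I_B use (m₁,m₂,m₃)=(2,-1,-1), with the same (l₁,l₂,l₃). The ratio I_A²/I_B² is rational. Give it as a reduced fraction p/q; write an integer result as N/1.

l's match ⇒ only the (l;m) 3-j factors differ between A and B.
A: triangle coeff Δ(5,1,6) = 1/858; Σ_t [0,0]: t=0:+1/362880 = 1/362880; (3j)²=10/429 [(5 1 6; -4 0 4)], sign=+1
B: triangle coeff Δ(5,1,6) = 1/858; Σ_t [0,0]: t=0:+1/60480 = 1/60480; (3j)²=5/429 [(5 1 6; 2 -1 -1)], sign=-1
I_A²/I_B² = (10/429)/(5/429) = 2/1

2/1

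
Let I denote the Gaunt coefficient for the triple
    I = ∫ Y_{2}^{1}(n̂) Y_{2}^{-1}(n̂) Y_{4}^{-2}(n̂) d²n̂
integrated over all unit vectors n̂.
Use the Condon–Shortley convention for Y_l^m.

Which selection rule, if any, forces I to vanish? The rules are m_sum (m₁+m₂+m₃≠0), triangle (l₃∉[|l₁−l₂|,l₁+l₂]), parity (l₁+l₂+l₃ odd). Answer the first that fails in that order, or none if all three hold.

Σmᵢ = -2  ✗
l₃∈[|l₁−l₂|,l₁+l₂]=[0,4], have l₃=4
Σlᵢ = 8 ⇒ even

m_sum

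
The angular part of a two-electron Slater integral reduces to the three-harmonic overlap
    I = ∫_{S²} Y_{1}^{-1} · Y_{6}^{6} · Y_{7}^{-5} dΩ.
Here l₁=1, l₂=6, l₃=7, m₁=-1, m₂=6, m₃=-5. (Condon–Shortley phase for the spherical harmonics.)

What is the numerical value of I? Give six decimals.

-0.034990

Checks pass: Σm=0; 14 even; l₃=7∈[5,7].
(2·1+1)(2·6+1)(2·7+1) = 585
Δ: 0! 2! 12! / 15! → 1/1365
sum: t=0:+1/518400 = 1/518400
3j²(1 6 7; 0 0 0) = Δ·Π!·Σ² = 7/195  (sign -1)
sum: t=0:+1/958003200 = 1/958003200
3j²(1 6 7; -1 6 -5) = Δ·Π!·Σ² = 1/1365  (sign +1)
combine: 4πI² = 585·7/195·1/1365 = 1/65
take √, sign -1: I = -0.03498955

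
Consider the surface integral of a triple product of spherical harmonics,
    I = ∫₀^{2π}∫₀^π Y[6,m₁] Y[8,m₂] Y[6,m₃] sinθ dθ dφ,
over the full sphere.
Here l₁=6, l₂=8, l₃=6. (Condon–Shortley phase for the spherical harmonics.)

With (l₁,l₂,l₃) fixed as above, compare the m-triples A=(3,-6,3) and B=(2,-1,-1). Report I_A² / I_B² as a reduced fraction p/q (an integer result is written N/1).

2288/1215

Shared (l₁,l₂,l₃)=(6,8,6): N and (l;000)² cancel in I_A²/I_B².
A: Δ = 8!·4!·8!/21! = 1/1309458150; Racah Σ t=0..2: t=0:+1/348364800 t=1:−1/101606400 t=2:+1/348364800 = -1/243855360; ⇒ 3j(6 8 6; 3 -6 3)² = 24/2261, sgn +1
B: Δ = 8!·4!·8!/21! = 1/1309458150; Racah Σ t=0..4: t=0:+1/4877107200 t=1:−1/43545600 t=2:+1/4147200 t=3:−1/2488320 t=4:+1/9953280 = -1/12042240; ⇒ 3j(6 8 6; 2 -1 -1)² = 3645/646646, sgn +1
I_A²/I_B² = (24/2261)/(3645/646646) = 2288/1215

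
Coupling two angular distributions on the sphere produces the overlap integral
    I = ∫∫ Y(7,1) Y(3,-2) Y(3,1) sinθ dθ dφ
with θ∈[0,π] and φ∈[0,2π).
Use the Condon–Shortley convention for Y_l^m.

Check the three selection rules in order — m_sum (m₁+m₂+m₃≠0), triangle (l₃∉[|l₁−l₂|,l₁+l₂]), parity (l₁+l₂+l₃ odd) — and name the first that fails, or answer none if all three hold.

triangle

m₁+m₂+m₃ = 1 − 2 + 1 = 0  ✓
triangle: |7−3|=4 ≤ l₃=3 ≤ 7+3=10  ✗
parity: l₁+l₂+l₃ = 13 is odd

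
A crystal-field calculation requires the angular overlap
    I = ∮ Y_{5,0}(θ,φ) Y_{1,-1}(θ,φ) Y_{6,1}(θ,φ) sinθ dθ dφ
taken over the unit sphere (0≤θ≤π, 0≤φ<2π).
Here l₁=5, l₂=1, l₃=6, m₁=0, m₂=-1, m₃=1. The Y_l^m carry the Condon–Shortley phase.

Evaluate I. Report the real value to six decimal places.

-0.187239

m-sum 0 ✓  L=12 even ✓  4≤6≤6 ✓
Π(2lᵢ+1) = 11×3×13 = 429
triangle coeff Δ(5,1,6) = 1/858
Σ_t [0,0]: t=0:+1/14400 = 1/14400
(3j)²=6/143 [(5 1 6; 0 0 0)], sign=+1
Σ_t [0,0]: t=0:+1/28800 = 1/28800
(3j)²=7/286 [(5 1 6; 0 -1 1)], sign=-1
⇒ 4πI² = 63/143
I = (-1)√(63/143/(4π)) = -0.18723944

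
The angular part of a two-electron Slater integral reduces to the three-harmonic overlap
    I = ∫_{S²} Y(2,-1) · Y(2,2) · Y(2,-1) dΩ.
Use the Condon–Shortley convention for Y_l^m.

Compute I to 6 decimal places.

0.220728

Rules hold: Σm=0, L=6 even, 0≤2≤4.
N = 5·5·5 = 125
Δ = 2!·2!·2!/7! = 1/630
Racah Σ t=0..2: t=0:+1/8 t=1:−1/1 t=2:+1/8 = -3/4
⇒ 3j(2 2 2; 0 0 0)² = 2/35, sgn -1
Racah Σ t=2..2: t=2:+1/4 = 1/4
⇒ 3j(2 2 2; -1 2 -1)² = 3/35, sgn -1
4πI² = N·(3j₀)²·(3jₘ)² = 30/49
I = +1·√(0.612245/4π) = 0.22072812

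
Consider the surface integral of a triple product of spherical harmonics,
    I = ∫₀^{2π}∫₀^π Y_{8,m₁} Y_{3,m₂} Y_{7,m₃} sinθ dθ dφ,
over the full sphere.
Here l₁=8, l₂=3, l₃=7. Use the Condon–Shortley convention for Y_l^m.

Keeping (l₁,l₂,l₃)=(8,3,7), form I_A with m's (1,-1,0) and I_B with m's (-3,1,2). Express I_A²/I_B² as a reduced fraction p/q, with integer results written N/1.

49/220

l's match ⇒ only the (l;m) 3-j factors differ between A and B.
A: triangle coeff Δ(8,3,7) = 1/5290740; Σ_t [0,2]: t=0:+1/29030400 t=1:−1/3110400 t=2:+1/4838400 = -1/12441600; (3j)²=343/125970 [(8 3 7; 1 -1 0)], sign=+1
B: triangle coeff Δ(8,3,7) = 1/5290740; Σ_t [2,4]: t=2:+1/17418240 t=3:−1/5806080 t=4:+1/29030400 = -1/12441600; (3j)²=154/12597 [(8 3 7; -3 1 2)], sign=+1
I_A²/I_B² = (343/125970)/(154/12597) = 49/220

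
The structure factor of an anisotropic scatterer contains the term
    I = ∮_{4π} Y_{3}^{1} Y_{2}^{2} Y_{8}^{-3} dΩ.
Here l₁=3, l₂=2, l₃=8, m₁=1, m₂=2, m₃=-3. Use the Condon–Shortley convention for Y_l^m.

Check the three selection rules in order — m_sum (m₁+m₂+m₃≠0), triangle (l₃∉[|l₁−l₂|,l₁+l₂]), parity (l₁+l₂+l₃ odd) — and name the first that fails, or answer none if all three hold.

Σmᵢ = 0  ✓
l₃∈[|l₁−l₂|,l₁+l₂]=[1,5], have l₃=8  ✗
Σlᵢ = 13 ⇒ odd

triangle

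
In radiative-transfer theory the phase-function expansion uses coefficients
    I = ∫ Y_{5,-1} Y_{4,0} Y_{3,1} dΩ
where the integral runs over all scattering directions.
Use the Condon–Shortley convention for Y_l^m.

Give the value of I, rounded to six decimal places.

Rules hold: Σm=0, L=12 even, 1≤3≤9.
N = 11·9·7 = 693
Δ = 6!·4!·2!/13! = 1/180180
Racah Σ t=2..4: t=2:+1/576 t=3:−1/144 t=4:+1/576 = -1/288
⇒ 3j(5 4 3; 0 0 0)² = 20/1001, sgn +1
Racah Σ t=2..4: t=2:+1/2304 t=3:−1/216 t=4:+1/384 = -11/6912
⇒ 3j(5 4 3; -1 0 1)² = 11/1638, sgn -1
4πI² = N·(3j₀)²·(3jₘ)² = 110/1183
I = -1·√(0.0929839/4π) = -0.08601992

-0.086020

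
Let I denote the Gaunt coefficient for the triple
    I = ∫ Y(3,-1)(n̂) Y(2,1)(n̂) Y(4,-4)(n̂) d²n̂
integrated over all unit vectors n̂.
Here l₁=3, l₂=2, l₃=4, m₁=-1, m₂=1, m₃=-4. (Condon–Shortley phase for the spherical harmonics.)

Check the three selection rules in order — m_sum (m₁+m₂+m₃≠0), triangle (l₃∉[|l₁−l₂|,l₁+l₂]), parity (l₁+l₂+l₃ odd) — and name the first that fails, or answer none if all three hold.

Σmᵢ = -4  ✗
l₃∈[|l₁−l₂|,l₁+l₂]=[1,5], have l₃=4
Σlᵢ = 9 ⇒ odd

m_sum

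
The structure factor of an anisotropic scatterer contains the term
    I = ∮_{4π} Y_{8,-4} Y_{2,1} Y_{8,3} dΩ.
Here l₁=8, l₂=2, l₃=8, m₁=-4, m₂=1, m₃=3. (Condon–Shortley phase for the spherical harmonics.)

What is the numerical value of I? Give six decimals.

m-sum 0 ✓  L=18 even ✓  6≤8≤10 ✓
Π(2lᵢ+1) = 17×5×17 = 1445
triangle coeff Δ(8,2,8) = 1/348840
Σ_t [0,2]: t=0:+1/116121600 t=1:−1/25401600 t=2:+1/116121600 = -1/45158400
(3j)²=24/1615 [(8 2 8; 0 0 0)], sign=-1
Σ_t [1,2]: t=1:−1/479001600 t=2:+1/174182400 = 1/273715200
(3j)²=49/3876 [(8 2 8; -4 1 3)], sign=-1
⇒ 4πI² = 98/361
I = (+1)√(98/361/(4π)) = 0.14697873

0.146979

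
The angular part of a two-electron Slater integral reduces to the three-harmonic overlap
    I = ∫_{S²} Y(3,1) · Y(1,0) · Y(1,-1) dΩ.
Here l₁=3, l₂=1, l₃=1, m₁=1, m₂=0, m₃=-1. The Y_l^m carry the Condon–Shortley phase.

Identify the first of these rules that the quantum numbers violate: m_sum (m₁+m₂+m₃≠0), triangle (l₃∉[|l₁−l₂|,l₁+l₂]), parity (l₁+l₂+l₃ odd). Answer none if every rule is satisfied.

triangle

m₁+m₂+m₃ = 1 + 0 − 1 = 0  ✓
triangle: |3−1|=2 ≤ l₃=1 ≤ 3+1=4  ✗
parity: l₁+l₂+l₃ = 5 is odd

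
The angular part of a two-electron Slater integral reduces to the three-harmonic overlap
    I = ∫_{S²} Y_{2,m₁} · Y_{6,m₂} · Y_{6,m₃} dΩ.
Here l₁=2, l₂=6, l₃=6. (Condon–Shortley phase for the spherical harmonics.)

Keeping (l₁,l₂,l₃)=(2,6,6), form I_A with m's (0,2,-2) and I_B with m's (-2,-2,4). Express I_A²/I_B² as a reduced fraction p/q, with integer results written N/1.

5/9

Same 2,6,6: normalisation and zero-m 3j drop out of the ratio.
A: Δ: 2! 2! 10! / 15! → 1/90090; sum: t=0:+1/322560 t=1:−1/30240 t=2:+1/69120 = -1/64512; 3j²(2 6 6; 0 2 -2) = Δ·Π!·Σ² = 10/1001  (sign -1)
B: Δ: 2! 2! 10! / 15! → 1/90090; sum: t=2:+1/322560 = 1/322560; 3j²(2 6 6; -2 -2 4) = Δ·Π!·Σ² = 18/1001  (sign +1)
I_A²/I_B² = (10/1001)/(18/1001) = 5/9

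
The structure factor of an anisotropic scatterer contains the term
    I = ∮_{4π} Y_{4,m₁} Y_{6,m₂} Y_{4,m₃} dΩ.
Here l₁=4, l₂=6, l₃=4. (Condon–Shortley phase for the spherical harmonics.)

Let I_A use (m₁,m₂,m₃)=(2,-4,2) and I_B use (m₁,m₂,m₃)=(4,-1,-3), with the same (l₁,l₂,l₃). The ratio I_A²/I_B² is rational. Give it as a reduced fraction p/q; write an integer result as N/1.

Shared (l₁,l₂,l₃)=(4,6,4): N and (l;000)² cancel in I_A²/I_B².
A: Δ = 6!·2!·6!/15! = 1/1261260; Racah Σ t=0..2: t=0:+1/69120 t=1:−1/14400 t=2:+1/69120 = -7/172800; ⇒ 3j(4 6 4; 2 -4 2)² = 14/715, sgn -1
B: Δ = 6!·2!·6!/15! = 1/1261260; Racah Σ t=0..0: t=0:+1/172800 = 1/172800; ⇒ 3j(4 6 4; 4 -1 -3)² = 7/2145, sgn -1
I_A²/I_B² = (14/715)/(7/2145) = 6/1

6/1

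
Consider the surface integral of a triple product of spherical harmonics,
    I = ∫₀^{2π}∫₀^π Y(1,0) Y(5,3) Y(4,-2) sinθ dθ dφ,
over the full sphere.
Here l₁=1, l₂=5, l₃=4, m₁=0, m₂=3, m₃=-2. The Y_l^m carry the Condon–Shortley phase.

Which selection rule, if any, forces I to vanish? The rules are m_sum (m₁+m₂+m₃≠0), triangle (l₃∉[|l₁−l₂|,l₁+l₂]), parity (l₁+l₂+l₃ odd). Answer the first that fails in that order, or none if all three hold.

m_sum

m₁+m₂+m₃ = 0 + 3 − 2 = 1  ✗
triangle: |1−5|=4 ≤ l₃=4 ≤ 1+5=6
parity: l₁+l₂+l₃ = 10 is even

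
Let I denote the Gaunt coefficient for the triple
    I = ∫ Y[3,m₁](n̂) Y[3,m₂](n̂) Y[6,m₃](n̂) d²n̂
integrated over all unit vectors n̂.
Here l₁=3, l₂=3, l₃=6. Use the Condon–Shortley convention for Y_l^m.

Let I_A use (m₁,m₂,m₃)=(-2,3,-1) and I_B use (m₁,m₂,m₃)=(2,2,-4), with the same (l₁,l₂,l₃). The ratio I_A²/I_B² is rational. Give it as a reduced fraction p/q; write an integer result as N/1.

1/72

Shared (l₁,l₂,l₃)=(3,3,6): N and (l;000)² cancel in I_A²/I_B².
A: Δ = 0!·6!·6!/13! = 1/12012; Racah Σ t=0..0: t=0:+1/86400 = 1/86400; ⇒ 3j(3 3 6; -2 3 -1)² = 1/1716, sgn -1
B: Δ = 0!·6!·6!/13! = 1/12012; Racah Σ t=0..0: t=0:+1/14400 = 1/14400; ⇒ 3j(3 3 6; 2 2 -4)² = 6/143, sgn +1
I_A²/I_B² = (1/1716)/(6/143) = 1/72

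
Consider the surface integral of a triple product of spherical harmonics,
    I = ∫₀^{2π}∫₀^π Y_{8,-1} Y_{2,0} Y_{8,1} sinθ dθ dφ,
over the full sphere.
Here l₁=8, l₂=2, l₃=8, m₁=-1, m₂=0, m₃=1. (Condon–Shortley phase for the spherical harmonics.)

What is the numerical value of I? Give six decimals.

-0.152716

Checks pass: Σm=0; 18 even; l₃=8∈[6,10].
(2·8+1)(2·2+1)(2·8+1) = 1445
Δ: 2! 14! 2! / 19! → 1/348840
sum: t=0:+1/116121600 t=1:−1/25401600 t=2:+1/116121600 = -1/45158400
3j²(8 2 8; 0 0 0) = Δ·Π!·Σ² = 24/1615  (sign -1)
sum: t=0:+1/174182400 t=1:−1/29030400 t=2:+1/101606400 = -23/1219276800
3j²(8 2 8; -1 0 1) = Δ·Π!·Σ² = 529/38760  (sign +1)
combine: 4πI² = 1445·24/1615·529/38760 = 529/1805
take √, sign -1: I = -0.15271592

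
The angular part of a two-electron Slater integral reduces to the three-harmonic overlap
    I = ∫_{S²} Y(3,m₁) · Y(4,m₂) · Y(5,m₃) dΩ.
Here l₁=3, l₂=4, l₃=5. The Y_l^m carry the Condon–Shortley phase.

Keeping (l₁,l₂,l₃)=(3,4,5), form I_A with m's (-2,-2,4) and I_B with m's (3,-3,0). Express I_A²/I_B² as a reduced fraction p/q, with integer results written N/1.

Shared (l₁,l₂,l₃)=(3,4,5): N and (l;000)² cancel in I_A²/I_B².
A: Δ = 2!·4!·6!/13! = 1/180180; Racah Σ t=1..2: t=1:−1/2880 t=2:+1/8640 = -1/4320; ⇒ 3j(3 4 5; -2 -2 4)² = 8/429, sgn +1
B: Δ = 2!·4!·6!/13! = 1/180180; Racah Σ t=0..0: t=0:+1/5760 = 1/5760; ⇒ 3j(3 4 5; 3 -3 0)² = 5/572, sgn -1
I_A²/I_B² = (8/429)/(5/572) = 32/15

32/15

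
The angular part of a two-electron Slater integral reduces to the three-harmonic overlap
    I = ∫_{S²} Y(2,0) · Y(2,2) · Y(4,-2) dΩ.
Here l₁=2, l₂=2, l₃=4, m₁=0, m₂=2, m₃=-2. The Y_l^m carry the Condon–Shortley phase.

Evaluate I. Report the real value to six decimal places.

Rules hold: Σm=0, L=8 even, 0≤4≤4.
N = 5·5·9 = 225
Δ = 0!·4!·4!/9! = 1/630
Racah Σ t=0..0: t=0:+1/16 = 1/16
⇒ 3j(2 2 4; 0 0 0)² = 2/35, sgn +1
Racah Σ t=0..0: t=0:+1/96 = 1/96
⇒ 3j(2 2 4; 0 2 -2)² = 1/42, sgn +1
4πI² = N·(3j₀)²·(3jₘ)² = 15/49
I = +1·√(0.306122/4π) = 0.15607835

0.156078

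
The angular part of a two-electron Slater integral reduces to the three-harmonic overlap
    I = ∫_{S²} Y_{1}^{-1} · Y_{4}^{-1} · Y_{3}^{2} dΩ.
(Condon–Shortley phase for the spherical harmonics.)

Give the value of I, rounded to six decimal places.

-0.106622

Rules hold: Σm=0, L=8 even, 3≤3≤5.
N = 3·9·7 = 189
Δ = 2!·0!·6!/9! = 1/252
Racah Σ t=1..1: t=1:−1/36 = -1/36
⇒ 3j(1 4 3; 0 0 0)² = 4/63, sgn +1
Racah Σ t=2..2: t=2:+1/240 = 1/240
⇒ 3j(1 4 3; -1 -1 2)² = 1/84, sgn -1
4πI² = N·(3j₀)²·(3jₘ)² = 1/7
I = -1·√(0.142857/4π) = -0.10662181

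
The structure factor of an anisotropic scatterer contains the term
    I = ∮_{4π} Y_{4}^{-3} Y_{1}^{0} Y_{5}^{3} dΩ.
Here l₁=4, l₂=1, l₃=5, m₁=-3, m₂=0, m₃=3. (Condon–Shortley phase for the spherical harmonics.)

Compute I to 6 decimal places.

m-sum 0 ✓  L=10 even ✓  3≤5≤5 ✓
Π(2lᵢ+1) = 9×3×11 = 297
triangle coeff Δ(4,1,5) = 1/495
Σ_t [0,0]: t=0:+1/576 = 1/576
(3j)²=5/99 [(4 1 5; 0 0 0)], sign=-1
Σ_t [0,0]: t=0:+1/5040 = 1/5040
(3j)²=16/495 [(4 1 5; -3 0 3)], sign=+1
⇒ 4πI² = 16/33
I = (-1)√(16/33/(4π)) = -0.19642560

-0.196426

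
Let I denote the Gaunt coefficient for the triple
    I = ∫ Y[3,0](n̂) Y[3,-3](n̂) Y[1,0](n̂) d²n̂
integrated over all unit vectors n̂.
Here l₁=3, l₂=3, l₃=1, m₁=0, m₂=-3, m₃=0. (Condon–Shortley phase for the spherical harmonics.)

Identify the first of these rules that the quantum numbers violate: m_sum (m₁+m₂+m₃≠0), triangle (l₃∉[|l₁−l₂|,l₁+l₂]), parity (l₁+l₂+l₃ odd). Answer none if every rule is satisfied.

m₁+m₂+m₃ = 0 − 3 + 0 = -3  ✗
triangle: |3−3|=0 ≤ l₃=1 ≤ 3+3=6
parity: l₁+l₂+l₃ = 7 is odd

m_sum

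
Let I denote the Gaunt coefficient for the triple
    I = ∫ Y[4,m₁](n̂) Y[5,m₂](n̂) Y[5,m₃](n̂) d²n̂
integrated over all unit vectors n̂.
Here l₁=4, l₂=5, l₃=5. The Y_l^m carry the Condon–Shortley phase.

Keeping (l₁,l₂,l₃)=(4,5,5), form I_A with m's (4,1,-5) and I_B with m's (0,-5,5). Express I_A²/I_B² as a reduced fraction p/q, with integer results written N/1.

l's match ⇒ only the (l;m) 3-j factors differ between A and B.
A: triangle coeff Δ(4,5,5) = 1/3153150; Σ_t [0,0]: t=0:+1/414720 = 1/414720; (3j)²=2/429 [(4 5 5; 4 1 -5)], sign=+1
B: triangle coeff Δ(4,5,5) = 1/3153150; Σ_t [0,0]: t=0:+1/414720 = 1/414720; (3j)²=2/143 [(4 5 5; 0 -5 5)], sign=+1
I_A²/I_B² = (2/429)/(2/143) = 1/3

1/3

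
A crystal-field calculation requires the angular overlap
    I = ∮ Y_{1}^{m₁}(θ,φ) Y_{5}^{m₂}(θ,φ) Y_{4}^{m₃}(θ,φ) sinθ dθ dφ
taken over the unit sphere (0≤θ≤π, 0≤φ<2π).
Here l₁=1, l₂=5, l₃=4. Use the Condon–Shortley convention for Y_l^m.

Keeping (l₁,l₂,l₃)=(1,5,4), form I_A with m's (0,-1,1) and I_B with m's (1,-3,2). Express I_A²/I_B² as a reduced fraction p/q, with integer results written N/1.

6/7

l's match ⇒ only the (l;m) 3-j factors differ between A and B.
A: triangle coeff Δ(1,5,4) = 1/495; Σ_t [1,1]: t=1:−1/720 = -1/720; (3j)²=8/165 [(1 5 4; 0 -1 1)], sign=+1
B: triangle coeff Δ(1,5,4) = 1/495; Σ_t [0,0]: t=0:+1/2880 = 1/2880; (3j)²=28/495 [(1 5 4; 1 -3 2)], sign=+1
I_A²/I_B² = (8/165)/(28/495) = 6/7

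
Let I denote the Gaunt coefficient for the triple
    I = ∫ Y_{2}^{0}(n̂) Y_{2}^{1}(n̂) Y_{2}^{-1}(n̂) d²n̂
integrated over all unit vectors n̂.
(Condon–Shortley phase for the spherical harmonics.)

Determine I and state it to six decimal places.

-0.090112

Checks pass: Σm=0; 6 even; l₃=2∈[0,4].
(2·2+1)(2·2+1)(2·2+1) = 125
Δ: 2! 2! 2! / 7! → 1/630
sum: t=0:+1/8 t=1:−1/1 t=2:+1/8 = -3/4
3j²(2 2 2; 0 0 0) = Δ·Π!·Σ² = 2/35  (sign -1)
sum: t=1:−1/2 t=2:+1/4 = -1/4
3j²(2 2 2; 0 1 -1) = Δ·Π!·Σ² = 1/70  (sign +1)
combine: 4πI² = 125·2/35·1/70 = 5/49
take √, sign -1: I = -0.09011188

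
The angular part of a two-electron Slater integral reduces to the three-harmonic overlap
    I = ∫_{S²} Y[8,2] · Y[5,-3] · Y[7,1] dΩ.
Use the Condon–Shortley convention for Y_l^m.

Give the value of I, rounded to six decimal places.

-0.094402

Checks pass: Σm=0; 20 even; l₃=7∈[3,13].
(2·8+1)(2·5+1)(2·7+1) = 2805
Δ: 6! 10! 4! / 21! → 1/814773960
sum: t=1:−1/87091200 t=2:+1/4976640 t=3:−1/2073600 t=4:+1/4976640 t=5:−1/87091200 = -1/9676800
3j²(8 5 7; 0 0 0) = Δ·Π!·Σ² = 360/46189  (sign +1)
sum: t=0:+1/49766400 t=1:−1/10368000 t=2:+1/19906560 = -13/497664000
3j²(8 5 7; 2 -3 1) = Δ·Π!·Σ² = 91/17765  (sign -1)
combine: 4πI² = 2805·360/46189·91/17765 = 7560/67507
take √, sign -1: I = -0.09440208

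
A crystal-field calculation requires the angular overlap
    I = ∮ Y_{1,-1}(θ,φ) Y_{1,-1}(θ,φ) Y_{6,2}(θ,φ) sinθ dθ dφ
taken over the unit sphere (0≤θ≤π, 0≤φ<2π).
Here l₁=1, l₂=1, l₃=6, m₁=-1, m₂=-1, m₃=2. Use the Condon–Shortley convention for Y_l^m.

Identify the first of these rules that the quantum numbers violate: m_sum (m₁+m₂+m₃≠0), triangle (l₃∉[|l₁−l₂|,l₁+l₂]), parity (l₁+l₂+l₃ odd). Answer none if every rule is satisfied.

azimuthal sum: -1 − 1 + 2 = 0  ✓
0 ≤ 6 ≤ 2 (triangle on l)  ✗
L = 1 + 1 + 6 = 8 (even)

triangle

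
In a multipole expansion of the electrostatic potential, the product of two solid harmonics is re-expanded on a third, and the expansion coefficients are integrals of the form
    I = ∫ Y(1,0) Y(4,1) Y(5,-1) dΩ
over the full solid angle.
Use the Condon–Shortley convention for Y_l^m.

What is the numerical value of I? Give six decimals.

-0.240571

m-sum 0 ✓  L=10 even ✓  3≤5≤5 ✓
Π(2lᵢ+1) = 3×9×11 = 297
triangle coeff Δ(1,4,5) = 1/495
Σ_t [0,0]: t=0:+1/576 = 1/576
(3j)²=5/99 [(1 4 5; 0 0 0)], sign=-1
Σ_t [0,0]: t=0:+1/720 = 1/720
(3j)²=8/165 [(1 4 5; 0 1 -1)], sign=+1
⇒ 4πI² = 8/11
I = (-1)√(8/11/(4π)) = -0.24057125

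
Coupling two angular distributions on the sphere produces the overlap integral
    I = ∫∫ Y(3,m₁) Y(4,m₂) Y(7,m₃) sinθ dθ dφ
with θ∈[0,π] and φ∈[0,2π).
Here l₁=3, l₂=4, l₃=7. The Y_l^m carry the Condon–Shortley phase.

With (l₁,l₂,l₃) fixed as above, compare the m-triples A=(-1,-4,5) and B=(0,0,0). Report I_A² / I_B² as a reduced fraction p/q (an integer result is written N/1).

99/245

Same 3,4,7: normalisation and zero-m 3j drop out of the ratio.
A: Δ: 0! 6! 8! / 15! → 1/45045; sum: t=0:+1/1935360 = 1/1935360; 3j²(3 4 7; -1 -4 5) = Δ·Π!·Σ² = 1/91  (sign +1)
B: Δ: 0! 6! 8! / 15! → 1/45045; sum: t=0:+1/20736 = 1/20736; 3j²(3 4 7; 0 0 0) = Δ·Π!·Σ² = 35/1287  (sign -1)
I_A²/I_B² = (1/91)/(35/1287) = 99/245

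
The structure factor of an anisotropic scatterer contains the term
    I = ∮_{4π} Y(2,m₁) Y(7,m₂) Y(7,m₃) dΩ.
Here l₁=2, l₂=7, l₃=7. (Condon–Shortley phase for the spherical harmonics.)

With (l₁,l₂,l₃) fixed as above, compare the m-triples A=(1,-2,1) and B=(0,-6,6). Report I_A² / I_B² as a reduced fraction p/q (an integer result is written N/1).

729/2704

l's match ⇒ only the (l;m) 3-j factors differ between A and B.
A: triangle coeff Δ(2,7,7) = 1/185640; Σ_t [0,1]: t=0:+1/1209600 t=1:−1/1935360 = 1/3225600; (3j)²=243/61880 [(2 7 7; 1 -2 1)], sign=+1
B: triangle coeff Δ(2,7,7) = 1/185640; Σ_t [0,1]: t=0:+1/159667200 t=1:−1/479001600 = 1/239500800; (3j)²=26/1785 [(2 7 7; 0 -6 6)], sign=-1
I_A²/I_B² = (243/61880)/(26/1785) = 729/2704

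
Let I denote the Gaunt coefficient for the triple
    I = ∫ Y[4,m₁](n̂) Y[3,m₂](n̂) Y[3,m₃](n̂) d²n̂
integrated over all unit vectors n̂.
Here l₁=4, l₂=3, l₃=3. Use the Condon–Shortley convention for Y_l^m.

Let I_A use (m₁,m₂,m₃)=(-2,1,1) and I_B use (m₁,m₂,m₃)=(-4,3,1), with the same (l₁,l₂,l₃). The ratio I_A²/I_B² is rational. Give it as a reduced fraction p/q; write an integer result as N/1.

20/21

l's match ⇒ only the (l;m) 3-j factors differ between A and B.
A: triangle coeff Δ(4,3,3) = 1/34650; Σ_t [2,4]: t=2:+1/192 t=3:−1/36 t=4:+1/192 = -5/288; (3j)²=20/693 [(4 3 3; -2 1 1)], sign=-1
B: triangle coeff Δ(4,3,3) = 1/34650; Σ_t [4,4]: t=4:+1/1152 = 1/1152; (3j)²=1/33 [(4 3 3; -4 3 1)], sign=+1
I_A²/I_B² = (20/693)/(1/33) = 20/21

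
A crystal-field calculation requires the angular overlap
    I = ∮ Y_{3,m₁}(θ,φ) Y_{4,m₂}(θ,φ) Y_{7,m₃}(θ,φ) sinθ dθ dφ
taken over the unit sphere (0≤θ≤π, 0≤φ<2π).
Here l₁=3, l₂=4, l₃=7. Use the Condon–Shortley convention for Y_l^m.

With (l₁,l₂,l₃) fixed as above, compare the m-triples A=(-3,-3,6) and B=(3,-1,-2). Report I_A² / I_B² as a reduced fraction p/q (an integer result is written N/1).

Same 3,4,7: normalisation and zero-m 3j drop out of the ratio.
A: Δ: 0! 6! 8! / 15! → 1/45045; sum: t=0:+1/3628800 = 1/3628800; 3j²(3 4 7; -3 -3 6) = Δ·Π!·Σ² = 4/105  (sign -1)
B: Δ: 0! 6! 8! / 15! → 1/45045; sum: t=0:+1/518400 = 1/518400; 3j²(3 4 7; 3 -1 -2) = Δ·Π!·Σ² = 4/2145  (sign -1)
I_A²/I_B² = (4/105)/(4/2145) = 143/7

143/7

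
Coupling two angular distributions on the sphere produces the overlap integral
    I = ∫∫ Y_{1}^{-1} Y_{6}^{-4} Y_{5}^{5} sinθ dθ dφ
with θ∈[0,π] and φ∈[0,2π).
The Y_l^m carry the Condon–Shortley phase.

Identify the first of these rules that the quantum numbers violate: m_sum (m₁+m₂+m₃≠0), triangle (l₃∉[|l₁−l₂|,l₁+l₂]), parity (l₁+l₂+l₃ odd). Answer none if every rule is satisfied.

none

m₁+m₂+m₃ = -1 − 4 + 5 = 0  ✓
triangle: |1−6|=5 ≤ l₃=5 ≤ 1+6=7  ✓
parity: l₁+l₂+l₃ = 12 is even  ✓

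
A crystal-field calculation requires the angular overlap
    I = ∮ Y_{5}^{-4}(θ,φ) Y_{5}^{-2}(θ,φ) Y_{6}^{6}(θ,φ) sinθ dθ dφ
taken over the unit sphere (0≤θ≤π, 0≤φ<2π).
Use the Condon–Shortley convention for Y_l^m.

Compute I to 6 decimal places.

Rules hold: Σm=0, L=16 even, 0≤6≤10.
N = 11·11·13 = 1573
Δ = 4!·6!·6!/17! = 1/28588560
Racah Σ t=0..4: t=0:+1/345600 t=1:−1/13824 t=2:+1/5184 t=3:−1/13824 t=4:+1/345600 = 7/129600
⇒ 3j(5 5 6; 0 0 0)² = 80/7293, sgn +1
Racah Σ t=3..3: t=3:−1/3110400 = -1/3110400
⇒ 3j(5 5 6; -4 -2 6)² = 21/1105, sgn -1
4πI² = N·(3j₀)²·(3jₘ)² = 1232/3757
I = -1·√(0.327921/4π) = -0.16153991

-0.161540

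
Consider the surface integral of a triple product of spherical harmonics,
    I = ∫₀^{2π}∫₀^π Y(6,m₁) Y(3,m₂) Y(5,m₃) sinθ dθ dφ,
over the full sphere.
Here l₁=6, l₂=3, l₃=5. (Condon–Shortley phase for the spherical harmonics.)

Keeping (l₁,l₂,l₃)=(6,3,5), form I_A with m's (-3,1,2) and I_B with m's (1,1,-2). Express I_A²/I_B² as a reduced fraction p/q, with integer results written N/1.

18/5

l's match ⇒ only the (l;m) 3-j factors differ between A and B.
A: triangle coeff Δ(6,3,5) = 1/675675; Σ_t [2,4]: t=2:+1/40320 t=3:−1/8640 t=4:+1/34560 = -1/16128; (3j)²=18/1001 [(6 3 5; -3 1 2)], sign=+1
B: triangle coeff Δ(6,3,5) = 1/675675; Σ_t [2,4]: t=2:+1/5760 t=3:−1/8640 t=4:+1/241920 = 1/16128; (3j)²=5/1001 [(6 3 5; 1 1 -2)], sign=-1
I_A²/I_B² = (18/1001)/(5/1001) = 18/5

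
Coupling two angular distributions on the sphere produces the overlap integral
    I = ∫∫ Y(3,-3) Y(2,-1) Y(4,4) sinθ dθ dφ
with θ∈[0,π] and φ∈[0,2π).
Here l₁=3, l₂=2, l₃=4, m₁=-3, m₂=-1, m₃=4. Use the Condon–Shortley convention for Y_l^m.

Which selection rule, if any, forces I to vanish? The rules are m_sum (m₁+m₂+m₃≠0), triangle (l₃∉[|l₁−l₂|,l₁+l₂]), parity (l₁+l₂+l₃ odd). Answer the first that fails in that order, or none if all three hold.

parity

azimuthal sum: -3 − 1 + 4 = 0  ✓
1 ≤ 4 ≤ 5 (triangle on l)  ✓
L = 3 + 2 + 4 = 9 (odd)  ✗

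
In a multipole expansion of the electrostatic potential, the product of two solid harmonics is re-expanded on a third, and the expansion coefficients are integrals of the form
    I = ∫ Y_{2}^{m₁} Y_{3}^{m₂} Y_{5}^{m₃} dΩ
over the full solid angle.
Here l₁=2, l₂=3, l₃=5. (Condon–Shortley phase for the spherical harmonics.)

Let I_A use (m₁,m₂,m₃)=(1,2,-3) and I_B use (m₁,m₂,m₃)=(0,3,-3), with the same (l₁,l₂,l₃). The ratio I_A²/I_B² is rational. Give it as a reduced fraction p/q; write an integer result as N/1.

Shared (l₁,l₂,l₃)=(2,3,5): N and (l;000)² cancel in I_A²/I_B².
A: Δ = 0!·4!·6!/11! = 1/2310; Racah Σ t=0..0: t=0:+1/720 = 1/720; ⇒ 3j(2 3 5; 1 2 -3)² = 8/165, sgn +1
B: Δ = 0!·4!·6!/11! = 1/2310; Racah Σ t=0..0: t=0:+1/2880 = 1/2880; ⇒ 3j(2 3 5; 0 3 -3)² = 2/165, sgn +1
I_A²/I_B² = (8/165)/(2/165) = 4/1

4/1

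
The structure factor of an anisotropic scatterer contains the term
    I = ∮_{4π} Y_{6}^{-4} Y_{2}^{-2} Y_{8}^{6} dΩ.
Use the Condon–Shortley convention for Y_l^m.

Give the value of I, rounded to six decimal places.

Checks pass: Σm=0; 16 even; l₃=8∈[4,8].
(2·6+1)(2·2+1)(2·8+1) = 1105
Δ: 0! 12! 4! / 17! → 1/30940
sum: t=0:+1/2073600 = 1/2073600
3j²(6 2 8; 0 0 0) = Δ·Π!·Σ² = 28/1105  (sign +1)
sum: t=0:+1/174182400 = 1/174182400
3j²(6 2 8; -4 -2 6) = Δ·Π!·Σ² = 11/340  (sign +1)
combine: 4πI² = 1105·28/1105·11/340 = 77/85
take √, sign +1: I = 0.26849176

0.268492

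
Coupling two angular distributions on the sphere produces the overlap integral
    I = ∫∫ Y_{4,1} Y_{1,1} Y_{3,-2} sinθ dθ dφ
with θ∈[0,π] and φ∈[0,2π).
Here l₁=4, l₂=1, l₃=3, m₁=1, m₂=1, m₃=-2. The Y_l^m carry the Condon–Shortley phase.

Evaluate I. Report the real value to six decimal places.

-0.106622

Checks pass: Σm=0; 8 even; l₃=3∈[3,5].
(2·4+1)(2·1+1)(2·3+1) = 189
Δ: 2! 6! 0! / 9! → 1/252
sum: t=1:−1/36 = -1/36
3j²(4 1 3; 0 0 0) = Δ·Π!·Σ² = 4/63  (sign +1)
sum: t=2:+1/240 = 1/240
3j²(4 1 3; 1 1 -2) = Δ·Π!·Σ² = 1/84  (sign -1)
combine: 4πI² = 189·4/63·1/84 = 1/7
take √, sign -1: I = -0.10662181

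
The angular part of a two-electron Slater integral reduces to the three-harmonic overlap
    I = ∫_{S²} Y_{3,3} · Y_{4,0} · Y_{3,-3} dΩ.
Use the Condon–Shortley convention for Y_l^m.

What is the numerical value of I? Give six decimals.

m-sum 0 ✓  L=10 even ✓  1≤3≤7 ✓
Π(2lᵢ+1) = 7×9×7 = 441
triangle coeff Δ(3,4,3) = 1/34650
Σ_t [1,3]: t=1:−1/72 t=2:+1/16 t=3:−1/72 = 5/144
(3j)²=2/77 [(3 4 3; 0 0 0)], sign=-1
Σ_t [0,0]: t=0:+1/1152 = 1/1152
(3j)²=1/154 [(3 4 3; 3 0 -3)], sign=+1
⇒ 4πI² = 9/121
I = (-1)√(9/121/(4π)) = -0.07693494

-0.076935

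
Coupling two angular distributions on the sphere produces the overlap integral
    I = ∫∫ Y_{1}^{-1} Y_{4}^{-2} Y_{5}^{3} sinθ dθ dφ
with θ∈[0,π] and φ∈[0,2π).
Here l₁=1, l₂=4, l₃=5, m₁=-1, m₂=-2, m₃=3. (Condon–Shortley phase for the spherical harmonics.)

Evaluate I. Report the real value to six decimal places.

-0.259847

Rules hold: Σm=0, L=10 even, 3≤5≤5.
N = 3·9·11 = 297
Δ = 0!·2!·8!/11! = 1/495
Racah Σ t=0..0: t=0:+1/576 = 1/576
⇒ 3j(1 4 5; 0 0 0)² = 5/99, sgn -1
Racah Σ t=0..0: t=0:+1/2880 = 1/2880
⇒ 3j(1 4 5; -1 -2 3)² = 28/495, sgn +1
4πI² = N·(3j₀)²·(3jₘ)² = 28/33
I = -1·√(0.848485/4π) = -0.25984664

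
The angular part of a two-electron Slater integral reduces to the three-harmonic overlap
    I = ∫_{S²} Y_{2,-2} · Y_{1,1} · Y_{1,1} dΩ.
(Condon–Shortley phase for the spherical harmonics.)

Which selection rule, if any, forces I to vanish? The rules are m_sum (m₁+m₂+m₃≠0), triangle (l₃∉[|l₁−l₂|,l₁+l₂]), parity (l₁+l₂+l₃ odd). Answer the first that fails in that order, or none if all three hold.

none

Σmᵢ = 0  ✓
l₃∈[|l₁−l₂|,l₁+l₂]=[1,3], have l₃=1  ✓
Σlᵢ = 4 ⇒ even  ✓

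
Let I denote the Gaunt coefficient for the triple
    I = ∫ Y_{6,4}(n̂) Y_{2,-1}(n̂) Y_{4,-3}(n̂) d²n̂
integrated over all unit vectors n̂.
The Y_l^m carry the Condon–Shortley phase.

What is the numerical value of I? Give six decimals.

0.246389

Checks pass: Σm=0; 12 even; l₃=4∈[4,8].
(2·6+1)(2·2+1)(2·4+1) = 585
Δ: 4! 8! 0! / 13! → 1/6435
sum: t=2:+1/2304 = 1/2304
3j²(6 2 4; 0 0 0) = Δ·Π!·Σ² = 5/143  (sign +1)
sum: t=1:−1/30240 = -1/30240
3j²(6 2 4; 4 -1 -3) = Δ·Π!·Σ² = 16/429  (sign +1)
combine: 4πI² = 585·5/143·16/429 = 1200/1573
take √, sign +1: I = 0.24638901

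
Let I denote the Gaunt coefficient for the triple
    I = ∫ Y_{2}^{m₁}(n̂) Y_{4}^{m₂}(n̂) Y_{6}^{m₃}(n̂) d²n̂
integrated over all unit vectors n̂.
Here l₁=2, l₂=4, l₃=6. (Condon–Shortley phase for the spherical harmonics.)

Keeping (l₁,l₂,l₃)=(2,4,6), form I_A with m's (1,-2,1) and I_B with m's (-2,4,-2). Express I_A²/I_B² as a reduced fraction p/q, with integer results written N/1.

Same 2,4,6: normalisation and zero-m 3j drop out of the ratio.
A: Δ: 0! 4! 8! / 13! → 1/6435; sum: t=0:+1/8640 = 1/8640; 3j²(2 4 6; 1 -2 1) = Δ·Π!·Σ² = 14/1287  (sign -1)
B: Δ: 0! 4! 8! / 13! → 1/6435; sum: t=0:+1/967680 = 1/967680; 3j²(2 4 6; -2 4 -2) = Δ·Π!·Σ² = 1/6435  (sign +1)
I_A²/I_B² = (14/1287)/(1/6435) = 70/1

70/1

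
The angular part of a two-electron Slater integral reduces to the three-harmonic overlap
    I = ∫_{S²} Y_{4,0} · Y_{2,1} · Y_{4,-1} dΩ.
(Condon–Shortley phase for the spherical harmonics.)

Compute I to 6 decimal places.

-0.044869

Checks pass: Σm=0; 10 even; l₃=4∈[2,6].
(2·4+1)(2·2+1)(2·4+1) = 405
Δ: 2! 6! 2! / 11! → 1/13860
sum: t=0:+1/192 t=1:−1/36 t=2:+1/192 = -5/288
3j²(4 2 4; 0 0 0) = Δ·Π!·Σ² = 20/693  (sign -1)
sum: t=1:−1/72 t=2:+1/96 = -1/288
3j²(4 2 4; 0 1 -1) = Δ·Π!·Σ² = 1/462  (sign +1)
combine: 4πI² = 405·20/693·1/462 = 150/5929
take √, sign -1: I = -0.04486937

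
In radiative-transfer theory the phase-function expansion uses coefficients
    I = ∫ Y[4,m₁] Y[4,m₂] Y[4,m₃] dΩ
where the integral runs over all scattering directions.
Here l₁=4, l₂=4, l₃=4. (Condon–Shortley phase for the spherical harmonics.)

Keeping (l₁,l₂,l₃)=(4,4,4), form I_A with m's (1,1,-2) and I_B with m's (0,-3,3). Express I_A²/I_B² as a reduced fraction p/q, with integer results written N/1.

40/49

Same 4,4,4: normalisation and zero-m 3j drop out of the ratio.
A: Δ: 4! 4! 4! / 13! → 1/450450; sum: t=1:−1/576 t=2:+1/144 t=3:−1/576 = 1/288; 3j²(4 4 4; 1 1 -2) = Δ·Π!·Σ² = 20/1001  (sign +1)
B: Δ: 4! 4! 4! / 13! → 1/450450; sum: t=0:+1/3456 t=1:−1/864 = -1/1152; 3j²(4 4 4; 0 -3 3) = Δ·Π!·Σ² = 7/286  (sign +1)
I_A²/I_B² = (20/1001)/(7/286) = 40/49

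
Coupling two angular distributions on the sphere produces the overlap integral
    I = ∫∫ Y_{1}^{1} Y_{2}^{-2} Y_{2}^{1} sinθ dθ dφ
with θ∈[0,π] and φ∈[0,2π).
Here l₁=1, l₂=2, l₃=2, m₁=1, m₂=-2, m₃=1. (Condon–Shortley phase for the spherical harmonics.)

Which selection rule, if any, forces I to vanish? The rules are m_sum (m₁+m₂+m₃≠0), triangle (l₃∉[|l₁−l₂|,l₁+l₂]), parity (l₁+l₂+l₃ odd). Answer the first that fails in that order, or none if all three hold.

m₁+m₂+m₃ = 1 − 2 + 1 = 0  ✓
triangle: |1−2|=1 ≤ l₃=2 ≤ 1+2=3  ✓
parity: l₁+l₂+l₃ = 5 is odd  ✗

parity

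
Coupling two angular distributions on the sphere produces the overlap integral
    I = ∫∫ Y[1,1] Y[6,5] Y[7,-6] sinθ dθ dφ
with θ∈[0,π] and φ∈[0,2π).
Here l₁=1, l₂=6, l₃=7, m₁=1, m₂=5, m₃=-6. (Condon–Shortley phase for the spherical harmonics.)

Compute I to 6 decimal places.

0.309019

Checks pass: Σm=0; 14 even; l₃=7∈[5,7].
(2·1+1)(2·6+1)(2·7+1) = 585
Δ: 0! 2! 12! / 15! → 1/1365
sum: t=0:+1/518400 = 1/518400
3j²(1 6 7; 0 0 0) = Δ·Π!·Σ² = 7/195  (sign -1)
sum: t=0:+1/79833600 = 1/79833600
3j²(1 6 7; 1 5 -6) = Δ·Π!·Σ² = 2/35  (sign -1)
combine: 4πI² = 585·7/195·2/35 = 6/5
take √, sign +1: I = 0.30901936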